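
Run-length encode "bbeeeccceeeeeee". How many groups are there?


Input: bbeeeccceeeeeee
Scanning for consecutive runs:
  Group 1: 'b' x 2 (positions 0-1)
  Group 2: 'e' x 3 (positions 2-4)
  Group 3: 'c' x 3 (positions 5-7)
  Group 4: 'e' x 7 (positions 8-14)
Total groups: 4

4


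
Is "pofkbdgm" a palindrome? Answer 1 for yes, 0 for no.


Input: pofkbdgm
Reversed: mgdbkfop
  Compare pos 0 ('p') with pos 7 ('m'): MISMATCH
  Compare pos 1 ('o') with pos 6 ('g'): MISMATCH
  Compare pos 2 ('f') with pos 5 ('d'): MISMATCH
  Compare pos 3 ('k') with pos 4 ('b'): MISMATCH
Result: not a palindrome

0


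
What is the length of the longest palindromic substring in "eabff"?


Input: "eabff"
Checking substrings for palindromes:
  [3:5] "ff" (len 2) => palindrome
Longest palindromic substring: "ff" with length 2

2


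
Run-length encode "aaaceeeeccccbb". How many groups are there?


Input: aaaceeeeccccbb
Scanning for consecutive runs:
  Group 1: 'a' x 3 (positions 0-2)
  Group 2: 'c' x 1 (positions 3-3)
  Group 3: 'e' x 4 (positions 4-7)
  Group 4: 'c' x 4 (positions 8-11)
  Group 5: 'b' x 2 (positions 12-13)
Total groups: 5

5


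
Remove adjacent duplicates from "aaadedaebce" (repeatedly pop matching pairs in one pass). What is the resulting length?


Input: aaadedaebce
Stack-based adjacent duplicate removal:
  Read 'a': push. Stack: a
  Read 'a': matches stack top 'a' => pop. Stack: (empty)
  Read 'a': push. Stack: a
  Read 'd': push. Stack: ad
  Read 'e': push. Stack: ade
  Read 'd': push. Stack: aded
  Read 'a': push. Stack: adeda
  Read 'e': push. Stack: adedae
  Read 'b': push. Stack: adedaeb
  Read 'c': push. Stack: adedaebc
  Read 'e': push. Stack: adedaebce
Final stack: "adedaebce" (length 9)

9


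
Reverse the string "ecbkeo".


Input: ecbkeo
Reading characters right to left:
  Position 5: 'o'
  Position 4: 'e'
  Position 3: 'k'
  Position 2: 'b'
  Position 1: 'c'
  Position 0: 'e'
Reversed: oekbce

oekbce


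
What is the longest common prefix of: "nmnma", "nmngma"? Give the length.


Words: nmnma, nmngma
  Position 0: all 'n' => match
  Position 1: all 'm' => match
  Position 2: all 'n' => match
  Position 3: ('m', 'g') => mismatch, stop
LCP = "nmn" (length 3)

3


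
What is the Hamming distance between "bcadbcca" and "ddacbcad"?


Comparing "bcadbcca" and "ddacbcad" position by position:
  Position 0: 'b' vs 'd' => differ
  Position 1: 'c' vs 'd' => differ
  Position 2: 'a' vs 'a' => same
  Position 3: 'd' vs 'c' => differ
  Position 4: 'b' vs 'b' => same
  Position 5: 'c' vs 'c' => same
  Position 6: 'c' vs 'a' => differ
  Position 7: 'a' vs 'd' => differ
Total differences (Hamming distance): 5

5


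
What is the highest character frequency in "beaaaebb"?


Input: beaaaebb
Character counts:
  'a': 3
  'b': 3
  'e': 2
Maximum frequency: 3

3


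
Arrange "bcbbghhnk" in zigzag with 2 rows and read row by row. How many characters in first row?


Zigzag "bcbbghhnk" into 2 rows:
Placing characters:
  'b' => row 0
  'c' => row 1
  'b' => row 0
  'b' => row 1
  'g' => row 0
  'h' => row 1
  'h' => row 0
  'n' => row 1
  'k' => row 0
Rows:
  Row 0: "bbghk"
  Row 1: "cbhn"
First row length: 5

5


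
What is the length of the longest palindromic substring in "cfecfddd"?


Input: "cfecfddd"
Checking substrings for palindromes:
  [5:8] "ddd" (len 3) => palindrome
  [5:7] "dd" (len 2) => palindrome
  [6:8] "dd" (len 2) => palindrome
Longest palindromic substring: "ddd" with length 3

3


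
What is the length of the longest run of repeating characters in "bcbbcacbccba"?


Input: "bcbbcacbccba"
Scanning for longest run:
  Position 1 ('c'): new char, reset run to 1
  Position 2 ('b'): new char, reset run to 1
  Position 3 ('b'): continues run of 'b', length=2
  Position 4 ('c'): new char, reset run to 1
  Position 5 ('a'): new char, reset run to 1
  Position 6 ('c'): new char, reset run to 1
  Position 7 ('b'): new char, reset run to 1
  Position 8 ('c'): new char, reset run to 1
  Position 9 ('c'): continues run of 'c', length=2
  Position 10 ('b'): new char, reset run to 1
  Position 11 ('a'): new char, reset run to 1
Longest run: 'b' with length 2

2


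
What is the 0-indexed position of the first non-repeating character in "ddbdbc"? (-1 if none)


Input: ddbdbc
Character frequencies:
  'b': 2
  'c': 1
  'd': 3
Scanning left to right for freq == 1:
  Position 0 ('d'): freq=3, skip
  Position 1 ('d'): freq=3, skip
  Position 2 ('b'): freq=2, skip
  Position 3 ('d'): freq=3, skip
  Position 4 ('b'): freq=2, skip
  Position 5 ('c'): unique! => answer = 5

5


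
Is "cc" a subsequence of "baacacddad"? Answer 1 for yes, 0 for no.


Check if "cc" is a subsequence of "baacacddad"
Greedy scan:
  Position 0 ('b'): no match needed
  Position 1 ('a'): no match needed
  Position 2 ('a'): no match needed
  Position 3 ('c'): matches sub[0] = 'c'
  Position 4 ('a'): no match needed
  Position 5 ('c'): matches sub[1] = 'c'
  Position 6 ('d'): no match needed
  Position 7 ('d'): no match needed
  Position 8 ('a'): no match needed
  Position 9 ('d'): no match needed
All 2 characters matched => is a subsequence

1


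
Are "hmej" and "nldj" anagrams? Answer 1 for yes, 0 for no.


Strings: "hmej", "nldj"
Sorted first:  ehjm
Sorted second: djln
Differ at position 0: 'e' vs 'd' => not anagrams

0


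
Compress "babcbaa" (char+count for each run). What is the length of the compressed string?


Input: babcbaa
Runs:
  'b' x 1 => "b1"
  'a' x 1 => "a1"
  'b' x 1 => "b1"
  'c' x 1 => "c1"
  'b' x 1 => "b1"
  'a' x 2 => "a2"
Compressed: "b1a1b1c1b1a2"
Compressed length: 12

12


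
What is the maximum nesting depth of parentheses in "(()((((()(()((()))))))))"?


Input: "(()((((()(()((()))))))))"
Tracking depth:
  Position 0 '(': depth becomes 1
  Position 1 '(': depth becomes 2
  Position 2 ')': depth becomes 1
  Position 3 '(': depth becomes 2
  Position 4 '(': depth becomes 3
  Position 5 '(': depth becomes 4
  Position 6 '(': depth becomes 5
  Position 7 '(': depth becomes 6
  Position 8 ')': depth becomes 5
  Position 9 '(': depth becomes 6
  Position 10 '(': depth becomes 7
  Position 11 ')': depth becomes 6
  Position 12 '(': depth becomes 7
  Position 13 '(': depth becomes 8
  Position 14 '(': depth becomes 9
  Position 15 ')': depth becomes 8
  Position 16 ')': depth becomes 7
  Position 17 ')': depth becomes 6
  Position 18 ')': depth becomes 5
  Position 19 ')': depth becomes 4
  Position 20 ')': depth becomes 3
  Position 21 ')': depth becomes 2
  Position 22 ')': depth becomes 1
  Position 23 ')': depth becomes 0
Maximum depth reached: 9

9


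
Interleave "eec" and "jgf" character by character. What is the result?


Interleaving "eec" and "jgf":
  Position 0: 'e' from first, 'j' from second => "ej"
  Position 1: 'e' from first, 'g' from second => "eg"
  Position 2: 'c' from first, 'f' from second => "cf"
Result: ejegcf

ejegcf


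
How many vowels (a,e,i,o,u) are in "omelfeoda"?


Input: omelfeoda
Checking each character:
  'o' at position 0: vowel (running total: 1)
  'm' at position 1: consonant
  'e' at position 2: vowel (running total: 2)
  'l' at position 3: consonant
  'f' at position 4: consonant
  'e' at position 5: vowel (running total: 3)
  'o' at position 6: vowel (running total: 4)
  'd' at position 7: consonant
  'a' at position 8: vowel (running total: 5)
Total vowels: 5

5


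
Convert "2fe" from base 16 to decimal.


Input: "2fe" in base 16
Positional expansion:
  Digit '2' (value 2) x 16^2 = 512
  Digit 'f' (value 15) x 16^1 = 240
  Digit 'e' (value 14) x 16^0 = 14
Sum = 766

766


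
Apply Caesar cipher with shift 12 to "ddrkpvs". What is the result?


Caesar cipher: shift "ddrkpvs" by 12
  'd' (pos 3) + 12 = pos 15 = 'p'
  'd' (pos 3) + 12 = pos 15 = 'p'
  'r' (pos 17) + 12 = pos 3 = 'd'
  'k' (pos 10) + 12 = pos 22 = 'w'
  'p' (pos 15) + 12 = pos 1 = 'b'
  'v' (pos 21) + 12 = pos 7 = 'h'
  's' (pos 18) + 12 = pos 4 = 'e'
Result: ppdwbhe

ppdwbhe


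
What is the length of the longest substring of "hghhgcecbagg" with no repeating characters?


Input: "hghhgcecbagg"
Sliding window (track last position of each char):
  Position 0 ('h'): window [0,0] length 1 -- new best
  Position 1 ('g'): window [0,1] length 2 -- new best
  Position 2 ('h'): repeat (last at 0), move window start to 1
  Position 2 ('h'): window [1,2] length 2
  Position 3 ('h'): repeat (last at 2), move window start to 3
  Position 3 ('h'): window [3,3] length 1
  Position 4 ('g'): window [3,4] length 2
  Position 5 ('c'): window [3,5] length 3 -- new best
  Position 6 ('e'): window [3,6] length 4 -- new best
  Position 7 ('c'): repeat (last at 5), move window start to 6
  Position 7 ('c'): window [6,7] length 2
  Position 8 ('b'): window [6,8] length 3
  Position 9 ('a'): window [6,9] length 4
  Position 10 ('g'): window [6,10] length 5 -- new best
  Position 11 ('g'): repeat (last at 10), move window start to 11
  Position 11 ('g'): window [11,11] length 1
Longest substring with no repeats: "ecbag" with length 5

5


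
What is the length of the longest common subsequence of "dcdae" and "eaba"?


LCS of "dcdae" and "eaba"
DP table:
           e    a    b    a
      0    0    0    0    0
  d   0    0    0    0    0
  c   0    0    0    0    0
  d   0    0    0    0    0
  a   0    0    1    1    1
  e   0    1    1    1    1
LCS length = dp[5][4] = 1

1


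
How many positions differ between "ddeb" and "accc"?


Comparing "ddeb" and "accc" position by position:
  Position 0: 'd' vs 'a' => DIFFER
  Position 1: 'd' vs 'c' => DIFFER
  Position 2: 'e' vs 'c' => DIFFER
  Position 3: 'b' vs 'c' => DIFFER
Positions that differ: 4

4


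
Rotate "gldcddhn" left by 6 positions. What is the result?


Input: "gldcddhn", rotate left by 6
First 6 characters: "gldcdd"
Remaining characters: "hn"
Concatenate remaining + first: "hn" + "gldcdd" = "hngldcdd"

hngldcdd


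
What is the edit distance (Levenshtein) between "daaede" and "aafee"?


Computing edit distance: "daaede" -> "aafee"
DP table:
           a    a    f    e    e
      0    1    2    3    4    5
  d   1    1    2    3    4    5
  a   2    1    1    2    3    4
  a   3    2    1    2    3    4
  e   4    3    2    2    2    3
  d   5    4    3    3    3    3
  e   6    5    4    4    3    3
Edit distance = dp[6][5] = 3

3


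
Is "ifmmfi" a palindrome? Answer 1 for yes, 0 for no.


Input: ifmmfi
Reversed: ifmmfi
  Compare pos 0 ('i') with pos 5 ('i'): match
  Compare pos 1 ('f') with pos 4 ('f'): match
  Compare pos 2 ('m') with pos 3 ('m'): match
Result: palindrome

1


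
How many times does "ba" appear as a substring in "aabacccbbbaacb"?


Searching for "ba" in "aabacccbbbaacb"
Scanning each position:
  Position 0: "aa" => no
  Position 1: "ab" => no
  Position 2: "ba" => MATCH
  Position 3: "ac" => no
  Position 4: "cc" => no
  Position 5: "cc" => no
  Position 6: "cb" => no
  Position 7: "bb" => no
  Position 8: "bb" => no
  Position 9: "ba" => MATCH
  Position 10: "aa" => no
  Position 11: "ac" => no
  Position 12: "cb" => no
Total occurrences: 2

2


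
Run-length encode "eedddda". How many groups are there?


Input: eedddda
Scanning for consecutive runs:
  Group 1: 'e' x 2 (positions 0-1)
  Group 2: 'd' x 4 (positions 2-5)
  Group 3: 'a' x 1 (positions 6-6)
Total groups: 3

3


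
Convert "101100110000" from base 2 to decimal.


Input: "101100110000" in base 2
Positional expansion:
  Digit '1' (value 1) x 2^11 = 2048
  Digit '0' (value 0) x 2^10 = 0
  Digit '1' (value 1) x 2^9 = 512
  Digit '1' (value 1) x 2^8 = 256
  Digit '0' (value 0) x 2^7 = 0
  Digit '0' (value 0) x 2^6 = 0
  Digit '1' (value 1) x 2^5 = 32
  Digit '1' (value 1) x 2^4 = 16
  Digit '0' (value 0) x 2^3 = 0
  Digit '0' (value 0) x 2^2 = 0
  Digit '0' (value 0) x 2^1 = 0
  Digit '0' (value 0) x 2^0 = 0
Sum = 2864

2864


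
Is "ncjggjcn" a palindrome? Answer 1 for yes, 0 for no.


Input: ncjggjcn
Reversed: ncjggjcn
  Compare pos 0 ('n') with pos 7 ('n'): match
  Compare pos 1 ('c') with pos 6 ('c'): match
  Compare pos 2 ('j') with pos 5 ('j'): match
  Compare pos 3 ('g') with pos 4 ('g'): match
Result: palindrome

1


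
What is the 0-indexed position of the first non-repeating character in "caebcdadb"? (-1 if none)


Input: caebcdadb
Character frequencies:
  'a': 2
  'b': 2
  'c': 2
  'd': 2
  'e': 1
Scanning left to right for freq == 1:
  Position 0 ('c'): freq=2, skip
  Position 1 ('a'): freq=2, skip
  Position 2 ('e'): unique! => answer = 2

2


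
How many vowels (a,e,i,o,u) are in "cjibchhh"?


Input: cjibchhh
Checking each character:
  'c' at position 0: consonant
  'j' at position 1: consonant
  'i' at position 2: vowel (running total: 1)
  'b' at position 3: consonant
  'c' at position 4: consonant
  'h' at position 5: consonant
  'h' at position 6: consonant
  'h' at position 7: consonant
Total vowels: 1

1


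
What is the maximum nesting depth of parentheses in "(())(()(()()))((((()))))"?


Input: "(())(()(()()))((((()))))"
Tracking depth:
  Position 0 '(': depth becomes 1
  Position 1 '(': depth becomes 2
  Position 2 ')': depth becomes 1
  Position 3 ')': depth becomes 0
  Position 4 '(': depth becomes 1
  Position 5 '(': depth becomes 2
  Position 6 ')': depth becomes 1
  Position 7 '(': depth becomes 2
  Position 8 '(': depth becomes 3
  Position 9 ')': depth becomes 2
  Position 10 '(': depth becomes 3
  Position 11 ')': depth becomes 2
  Position 12 ')': depth becomes 1
  Position 13 ')': depth becomes 0
  Position 14 '(': depth becomes 1
  Position 15 '(': depth becomes 2
  Position 16 '(': depth becomes 3
  Position 17 '(': depth becomes 4
  Position 18 '(': depth becomes 5
  Position 19 ')': depth becomes 4
  Position 20 ')': depth becomes 3
  Position 21 ')': depth becomes 2
  Position 22 ')': depth becomes 1
  Position 23 ')': depth becomes 0
Maximum depth reached: 5

5


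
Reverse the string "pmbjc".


Input: pmbjc
Reading characters right to left:
  Position 4: 'c'
  Position 3: 'j'
  Position 2: 'b'
  Position 1: 'm'
  Position 0: 'p'
Reversed: cjbmp

cjbmp


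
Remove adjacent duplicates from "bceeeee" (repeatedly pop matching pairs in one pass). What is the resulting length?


Input: bceeeee
Stack-based adjacent duplicate removal:
  Read 'b': push. Stack: b
  Read 'c': push. Stack: bc
  Read 'e': push. Stack: bce
  Read 'e': matches stack top 'e' => pop. Stack: bc
  Read 'e': push. Stack: bce
  Read 'e': matches stack top 'e' => pop. Stack: bc
  Read 'e': push. Stack: bce
Final stack: "bce" (length 3)

3


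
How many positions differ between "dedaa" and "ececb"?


Comparing "dedaa" and "ececb" position by position:
  Position 0: 'd' vs 'e' => DIFFER
  Position 1: 'e' vs 'c' => DIFFER
  Position 2: 'd' vs 'e' => DIFFER
  Position 3: 'a' vs 'c' => DIFFER
  Position 4: 'a' vs 'b' => DIFFER
Positions that differ: 5

5


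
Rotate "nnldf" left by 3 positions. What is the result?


Input: "nnldf", rotate left by 3
First 3 characters: "nnl"
Remaining characters: "df"
Concatenate remaining + first: "df" + "nnl" = "dfnnl"

dfnnl


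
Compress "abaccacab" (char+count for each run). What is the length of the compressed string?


Input: abaccacab
Runs:
  'a' x 1 => "a1"
  'b' x 1 => "b1"
  'a' x 1 => "a1"
  'c' x 2 => "c2"
  'a' x 1 => "a1"
  'c' x 1 => "c1"
  'a' x 1 => "a1"
  'b' x 1 => "b1"
Compressed: "a1b1a1c2a1c1a1b1"
Compressed length: 16

16


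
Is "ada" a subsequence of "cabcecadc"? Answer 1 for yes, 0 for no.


Check if "ada" is a subsequence of "cabcecadc"
Greedy scan:
  Position 0 ('c'): no match needed
  Position 1 ('a'): matches sub[0] = 'a'
  Position 2 ('b'): no match needed
  Position 3 ('c'): no match needed
  Position 4 ('e'): no match needed
  Position 5 ('c'): no match needed
  Position 6 ('a'): no match needed
  Position 7 ('d'): matches sub[1] = 'd'
  Position 8 ('c'): no match needed
Only matched 2/3 characters => not a subsequence

0


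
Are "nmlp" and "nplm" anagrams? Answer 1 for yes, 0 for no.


Strings: "nmlp", "nplm"
Sorted first:  lmnp
Sorted second: lmnp
Sorted forms match => anagrams

1


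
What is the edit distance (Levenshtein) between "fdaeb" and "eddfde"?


Computing edit distance: "fdaeb" -> "eddfde"
DP table:
           e    d    d    f    d    e
      0    1    2    3    4    5    6
  f   1    1    2    3    3    4    5
  d   2    2    1    2    3    3    4
  a   3    3    2    2    3    4    4
  e   4    3    3    3    3    4    4
  b   5    4    4    4    4    4    5
Edit distance = dp[5][6] = 5

5


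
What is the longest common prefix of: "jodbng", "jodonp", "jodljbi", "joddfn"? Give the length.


Words: jodbng, jodonp, jodljbi, joddfn
  Position 0: all 'j' => match
  Position 1: all 'o' => match
  Position 2: all 'd' => match
  Position 3: ('b', 'o', 'l', 'd') => mismatch, stop
LCP = "jod" (length 3)

3


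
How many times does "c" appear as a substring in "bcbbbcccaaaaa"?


Searching for "c" in "bcbbbcccaaaaa"
Scanning each position:
  Position 0: "b" => no
  Position 1: "c" => MATCH
  Position 2: "b" => no
  Position 3: "b" => no
  Position 4: "b" => no
  Position 5: "c" => MATCH
  Position 6: "c" => MATCH
  Position 7: "c" => MATCH
  Position 8: "a" => no
  Position 9: "a" => no
  Position 10: "a" => no
  Position 11: "a" => no
  Position 12: "a" => no
Total occurrences: 4

4


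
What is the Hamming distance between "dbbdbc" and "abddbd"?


Comparing "dbbdbc" and "abddbd" position by position:
  Position 0: 'd' vs 'a' => differ
  Position 1: 'b' vs 'b' => same
  Position 2: 'b' vs 'd' => differ
  Position 3: 'd' vs 'd' => same
  Position 4: 'b' vs 'b' => same
  Position 5: 'c' vs 'd' => differ
Total differences (Hamming distance): 3

3


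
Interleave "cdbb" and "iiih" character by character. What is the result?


Interleaving "cdbb" and "iiih":
  Position 0: 'c' from first, 'i' from second => "ci"
  Position 1: 'd' from first, 'i' from second => "di"
  Position 2: 'b' from first, 'i' from second => "bi"
  Position 3: 'b' from first, 'h' from second => "bh"
Result: cidibibh

cidibibh


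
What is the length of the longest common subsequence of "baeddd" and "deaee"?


LCS of "baeddd" and "deaee"
DP table:
           d    e    a    e    e
      0    0    0    0    0    0
  b   0    0    0    0    0    0
  a   0    0    0    1    1    1
  e   0    0    1    1    2    2
  d   0    1    1    1    2    2
  d   0    1    1    1    2    2
  d   0    1    1    1    2    2
LCS length = dp[6][5] = 2

2


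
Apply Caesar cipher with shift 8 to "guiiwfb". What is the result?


Caesar cipher: shift "guiiwfb" by 8
  'g' (pos 6) + 8 = pos 14 = 'o'
  'u' (pos 20) + 8 = pos 2 = 'c'
  'i' (pos 8) + 8 = pos 16 = 'q'
  'i' (pos 8) + 8 = pos 16 = 'q'
  'w' (pos 22) + 8 = pos 4 = 'e'
  'f' (pos 5) + 8 = pos 13 = 'n'
  'b' (pos 1) + 8 = pos 9 = 'j'
Result: ocqqenj

ocqqenj


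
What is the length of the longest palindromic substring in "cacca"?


Input: "cacca"
Checking substrings for palindromes:
  [1:5] "acca" (len 4) => palindrome
  [0:3] "cac" (len 3) => palindrome
  [2:4] "cc" (len 2) => palindrome
Longest palindromic substring: "acca" with length 4

4


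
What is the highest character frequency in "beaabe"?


Input: beaabe
Character counts:
  'a': 2
  'b': 2
  'e': 2
Maximum frequency: 2

2


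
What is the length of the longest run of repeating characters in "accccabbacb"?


Input: "accccabbacb"
Scanning for longest run:
  Position 1 ('c'): new char, reset run to 1
  Position 2 ('c'): continues run of 'c', length=2
  Position 3 ('c'): continues run of 'c', length=3
  Position 4 ('c'): continues run of 'c', length=4
  Position 5 ('a'): new char, reset run to 1
  Position 6 ('b'): new char, reset run to 1
  Position 7 ('b'): continues run of 'b', length=2
  Position 8 ('a'): new char, reset run to 1
  Position 9 ('c'): new char, reset run to 1
  Position 10 ('b'): new char, reset run to 1
Longest run: 'c' with length 4

4


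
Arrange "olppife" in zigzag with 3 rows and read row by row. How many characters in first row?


Zigzag "olppife" into 3 rows:
Placing characters:
  'o' => row 0
  'l' => row 1
  'p' => row 2
  'p' => row 1
  'i' => row 0
  'f' => row 1
  'e' => row 2
Rows:
  Row 0: "oi"
  Row 1: "lpf"
  Row 2: "pe"
First row length: 2

2


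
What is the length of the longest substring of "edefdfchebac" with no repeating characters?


Input: "edefdfchebac"
Sliding window (track last position of each char):
  Position 0 ('e'): window [0,0] length 1 -- new best
  Position 1 ('d'): window [0,1] length 2 -- new best
  Position 2 ('e'): repeat (last at 0), move window start to 1
  Position 2 ('e'): window [1,2] length 2
  Position 3 ('f'): window [1,3] length 3 -- new best
  Position 4 ('d'): repeat (last at 1), move window start to 2
  Position 4 ('d'): window [2,4] length 3
  Position 5 ('f'): repeat (last at 3), move window start to 4
  Position 5 ('f'): window [4,5] length 2
  Position 6 ('c'): window [4,6] length 3
  Position 7 ('h'): window [4,7] length 4 -- new best
  Position 8 ('e'): window [4,8] length 5 -- new best
  Position 9 ('b'): window [4,9] length 6 -- new best
  Position 10 ('a'): window [4,10] length 7 -- new best
  Position 11 ('c'): repeat (last at 6), move window start to 7
  Position 11 ('c'): window [7,11] length 5
Longest substring with no repeats: "dfcheba" with length 7

7


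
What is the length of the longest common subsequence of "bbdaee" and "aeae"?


LCS of "bbdaee" and "aeae"
DP table:
           a    e    a    e
      0    0    0    0    0
  b   0    0    0    0    0
  b   0    0    0    0    0
  d   0    0    0    0    0
  a   0    1    1    1    1
  e   0    1    2    2    2
  e   0    1    2    2    3
LCS length = dp[6][4] = 3

3


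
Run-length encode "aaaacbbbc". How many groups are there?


Input: aaaacbbbc
Scanning for consecutive runs:
  Group 1: 'a' x 4 (positions 0-3)
  Group 2: 'c' x 1 (positions 4-4)
  Group 3: 'b' x 3 (positions 5-7)
  Group 4: 'c' x 1 (positions 8-8)
Total groups: 4

4


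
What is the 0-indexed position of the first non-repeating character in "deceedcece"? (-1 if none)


Input: deceedcece
Character frequencies:
  'c': 3
  'd': 2
  'e': 5
Scanning left to right for freq == 1:
  Position 0 ('d'): freq=2, skip
  Position 1 ('e'): freq=5, skip
  Position 2 ('c'): freq=3, skip
  Position 3 ('e'): freq=5, skip
  Position 4 ('e'): freq=5, skip
  Position 5 ('d'): freq=2, skip
  Position 6 ('c'): freq=3, skip
  Position 7 ('e'): freq=5, skip
  Position 8 ('c'): freq=3, skip
  Position 9 ('e'): freq=5, skip
  No unique character found => answer = -1

-1


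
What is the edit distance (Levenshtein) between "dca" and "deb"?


Computing edit distance: "dca" -> "deb"
DP table:
           d    e    b
      0    1    2    3
  d   1    0    1    2
  c   2    1    1    2
  a   3    2    2    2
Edit distance = dp[3][3] = 2

2


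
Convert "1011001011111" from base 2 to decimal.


Input: "1011001011111" in base 2
Positional expansion:
  Digit '1' (value 1) x 2^12 = 4096
  Digit '0' (value 0) x 2^11 = 0
  Digit '1' (value 1) x 2^10 = 1024
  Digit '1' (value 1) x 2^9 = 512
  Digit '0' (value 0) x 2^8 = 0
  Digit '0' (value 0) x 2^7 = 0
  Digit '1' (value 1) x 2^6 = 64
  Digit '0' (value 0) x 2^5 = 0
  Digit '1' (value 1) x 2^4 = 16
  Digit '1' (value 1) x 2^3 = 8
  Digit '1' (value 1) x 2^2 = 4
  Digit '1' (value 1) x 2^1 = 2
  Digit '1' (value 1) x 2^0 = 1
Sum = 5727

5727


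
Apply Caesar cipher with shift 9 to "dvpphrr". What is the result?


Caesar cipher: shift "dvpphrr" by 9
  'd' (pos 3) + 9 = pos 12 = 'm'
  'v' (pos 21) + 9 = pos 4 = 'e'
  'p' (pos 15) + 9 = pos 24 = 'y'
  'p' (pos 15) + 9 = pos 24 = 'y'
  'h' (pos 7) + 9 = pos 16 = 'q'
  'r' (pos 17) + 9 = pos 0 = 'a'
  'r' (pos 17) + 9 = pos 0 = 'a'
Result: meyyqaa

meyyqaa


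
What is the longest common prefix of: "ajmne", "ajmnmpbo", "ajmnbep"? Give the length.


Words: ajmne, ajmnmpbo, ajmnbep
  Position 0: all 'a' => match
  Position 1: all 'j' => match
  Position 2: all 'm' => match
  Position 3: all 'n' => match
  Position 4: ('e', 'm', 'b') => mismatch, stop
LCP = "ajmn" (length 4)

4


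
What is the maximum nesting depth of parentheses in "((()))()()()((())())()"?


Input: "((()))()()()((())())()"
Tracking depth:
  Position 0 '(': depth becomes 1
  Position 1 '(': depth becomes 2
  Position 2 '(': depth becomes 3
  Position 3 ')': depth becomes 2
  Position 4 ')': depth becomes 1
  Position 5 ')': depth becomes 0
  Position 6 '(': depth becomes 1
  Position 7 ')': depth becomes 0
  Position 8 '(': depth becomes 1
  Position 9 ')': depth becomes 0
  Position 10 '(': depth becomes 1
  Position 11 ')': depth becomes 0
  Position 12 '(': depth becomes 1
  Position 13 '(': depth becomes 2
  Position 14 '(': depth becomes 3
  Position 15 ')': depth becomes 2
  Position 16 ')': depth becomes 1
  Position 17 '(': depth becomes 2
  Position 18 ')': depth becomes 1
  Position 19 ')': depth becomes 0
  Position 20 '(': depth becomes 1
  Position 21 ')': depth becomes 0
Maximum depth reached: 3

3


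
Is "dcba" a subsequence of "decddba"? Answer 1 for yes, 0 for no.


Check if "dcba" is a subsequence of "decddba"
Greedy scan:
  Position 0 ('d'): matches sub[0] = 'd'
  Position 1 ('e'): no match needed
  Position 2 ('c'): matches sub[1] = 'c'
  Position 3 ('d'): no match needed
  Position 4 ('d'): no match needed
  Position 5 ('b'): matches sub[2] = 'b'
  Position 6 ('a'): matches sub[3] = 'a'
All 4 characters matched => is a subsequence

1


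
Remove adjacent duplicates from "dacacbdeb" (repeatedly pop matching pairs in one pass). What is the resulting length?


Input: dacacbdeb
Stack-based adjacent duplicate removal:
  Read 'd': push. Stack: d
  Read 'a': push. Stack: da
  Read 'c': push. Stack: dac
  Read 'a': push. Stack: daca
  Read 'c': push. Stack: dacac
  Read 'b': push. Stack: dacacb
  Read 'd': push. Stack: dacacbd
  Read 'e': push. Stack: dacacbde
  Read 'b': push. Stack: dacacbdeb
Final stack: "dacacbdeb" (length 9)

9


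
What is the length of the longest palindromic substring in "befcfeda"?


Input: "befcfeda"
Checking substrings for palindromes:
  [1:6] "efcfe" (len 5) => palindrome
  [2:5] "fcf" (len 3) => palindrome
Longest palindromic substring: "efcfe" with length 5

5


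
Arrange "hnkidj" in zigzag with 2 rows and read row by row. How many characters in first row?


Zigzag "hnkidj" into 2 rows:
Placing characters:
  'h' => row 0
  'n' => row 1
  'k' => row 0
  'i' => row 1
  'd' => row 0
  'j' => row 1
Rows:
  Row 0: "hkd"
  Row 1: "nij"
First row length: 3

3


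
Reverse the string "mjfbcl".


Input: mjfbcl
Reading characters right to left:
  Position 5: 'l'
  Position 4: 'c'
  Position 3: 'b'
  Position 2: 'f'
  Position 1: 'j'
  Position 0: 'm'
Reversed: lcbfjm

lcbfjm


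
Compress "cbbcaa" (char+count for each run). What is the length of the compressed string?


Input: cbbcaa
Runs:
  'c' x 1 => "c1"
  'b' x 2 => "b2"
  'c' x 1 => "c1"
  'a' x 2 => "a2"
Compressed: "c1b2c1a2"
Compressed length: 8

8


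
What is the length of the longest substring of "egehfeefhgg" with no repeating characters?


Input: "egehfeefhgg"
Sliding window (track last position of each char):
  Position 0 ('e'): window [0,0] length 1 -- new best
  Position 1 ('g'): window [0,1] length 2 -- new best
  Position 2 ('e'): repeat (last at 0), move window start to 1
  Position 2 ('e'): window [1,2] length 2
  Position 3 ('h'): window [1,3] length 3 -- new best
  Position 4 ('f'): window [1,4] length 4 -- new best
  Position 5 ('e'): repeat (last at 2), move window start to 3
  Position 5 ('e'): window [3,5] length 3
  Position 6 ('e'): repeat (last at 5), move window start to 6
  Position 6 ('e'): window [6,6] length 1
  Position 7 ('f'): window [6,7] length 2
  Position 8 ('h'): window [6,8] length 3
  Position 9 ('g'): window [6,9] length 4
  Position 10 ('g'): repeat (last at 9), move window start to 10
  Position 10 ('g'): window [10,10] length 1
Longest substring with no repeats: "gehf" with length 4

4


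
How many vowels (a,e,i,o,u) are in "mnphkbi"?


Input: mnphkbi
Checking each character:
  'm' at position 0: consonant
  'n' at position 1: consonant
  'p' at position 2: consonant
  'h' at position 3: consonant
  'k' at position 4: consonant
  'b' at position 5: consonant
  'i' at position 6: vowel (running total: 1)
Total vowels: 1

1


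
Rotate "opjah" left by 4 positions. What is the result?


Input: "opjah", rotate left by 4
First 4 characters: "opja"
Remaining characters: "h"
Concatenate remaining + first: "h" + "opja" = "hopja"

hopja


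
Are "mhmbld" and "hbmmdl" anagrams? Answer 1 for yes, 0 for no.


Strings: "mhmbld", "hbmmdl"
Sorted first:  bdhlmm
Sorted second: bdhlmm
Sorted forms match => anagrams

1


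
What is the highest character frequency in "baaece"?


Input: baaece
Character counts:
  'a': 2
  'b': 1
  'c': 1
  'e': 2
Maximum frequency: 2

2


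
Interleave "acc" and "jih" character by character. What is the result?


Interleaving "acc" and "jih":
  Position 0: 'a' from first, 'j' from second => "aj"
  Position 1: 'c' from first, 'i' from second => "ci"
  Position 2: 'c' from first, 'h' from second => "ch"
Result: ajcich

ajcich


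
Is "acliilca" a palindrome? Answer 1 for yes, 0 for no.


Input: acliilca
Reversed: acliilca
  Compare pos 0 ('a') with pos 7 ('a'): match
  Compare pos 1 ('c') with pos 6 ('c'): match
  Compare pos 2 ('l') with pos 5 ('l'): match
  Compare pos 3 ('i') with pos 4 ('i'): match
Result: palindrome

1


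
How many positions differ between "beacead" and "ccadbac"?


Comparing "beacead" and "ccadbac" position by position:
  Position 0: 'b' vs 'c' => DIFFER
  Position 1: 'e' vs 'c' => DIFFER
  Position 2: 'a' vs 'a' => same
  Position 3: 'c' vs 'd' => DIFFER
  Position 4: 'e' vs 'b' => DIFFER
  Position 5: 'a' vs 'a' => same
  Position 6: 'd' vs 'c' => DIFFER
Positions that differ: 5

5


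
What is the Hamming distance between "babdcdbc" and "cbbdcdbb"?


Comparing "babdcdbc" and "cbbdcdbb" position by position:
  Position 0: 'b' vs 'c' => differ
  Position 1: 'a' vs 'b' => differ
  Position 2: 'b' vs 'b' => same
  Position 3: 'd' vs 'd' => same
  Position 4: 'c' vs 'c' => same
  Position 5: 'd' vs 'd' => same
  Position 6: 'b' vs 'b' => same
  Position 7: 'c' vs 'b' => differ
Total differences (Hamming distance): 3

3


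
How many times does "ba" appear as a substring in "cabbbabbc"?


Searching for "ba" in "cabbbabbc"
Scanning each position:
  Position 0: "ca" => no
  Position 1: "ab" => no
  Position 2: "bb" => no
  Position 3: "bb" => no
  Position 4: "ba" => MATCH
  Position 5: "ab" => no
  Position 6: "bb" => no
  Position 7: "bc" => no
Total occurrences: 1

1


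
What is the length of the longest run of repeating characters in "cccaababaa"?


Input: "cccaababaa"
Scanning for longest run:
  Position 1 ('c'): continues run of 'c', length=2
  Position 2 ('c'): continues run of 'c', length=3
  Position 3 ('a'): new char, reset run to 1
  Position 4 ('a'): continues run of 'a', length=2
  Position 5 ('b'): new char, reset run to 1
  Position 6 ('a'): new char, reset run to 1
  Position 7 ('b'): new char, reset run to 1
  Position 8 ('a'): new char, reset run to 1
  Position 9 ('a'): continues run of 'a', length=2
Longest run: 'c' with length 3

3


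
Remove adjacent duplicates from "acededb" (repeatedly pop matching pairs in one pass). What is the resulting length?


Input: acededb
Stack-based adjacent duplicate removal:
  Read 'a': push. Stack: a
  Read 'c': push. Stack: ac
  Read 'e': push. Stack: ace
  Read 'd': push. Stack: aced
  Read 'e': push. Stack: acede
  Read 'd': push. Stack: aceded
  Read 'b': push. Stack: acededb
Final stack: "acededb" (length 7)

7


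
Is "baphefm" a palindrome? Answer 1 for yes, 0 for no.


Input: baphefm
Reversed: mfehpab
  Compare pos 0 ('b') with pos 6 ('m'): MISMATCH
  Compare pos 1 ('a') with pos 5 ('f'): MISMATCH
  Compare pos 2 ('p') with pos 4 ('e'): MISMATCH
Result: not a palindrome

0


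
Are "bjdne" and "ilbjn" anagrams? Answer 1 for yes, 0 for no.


Strings: "bjdne", "ilbjn"
Sorted first:  bdejn
Sorted second: bijln
Differ at position 1: 'd' vs 'i' => not anagrams

0


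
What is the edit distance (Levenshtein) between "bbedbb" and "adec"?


Computing edit distance: "bbedbb" -> "adec"
DP table:
           a    d    e    c
      0    1    2    3    4
  b   1    1    2    3    4
  b   2    2    2    3    4
  e   3    3    3    2    3
  d   4    4    3    3    3
  b   5    5    4    4    4
  b   6    6    5    5    5
Edit distance = dp[6][4] = 5

5


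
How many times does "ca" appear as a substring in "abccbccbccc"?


Searching for "ca" in "abccbccbccc"
Scanning each position:
  Position 0: "ab" => no
  Position 1: "bc" => no
  Position 2: "cc" => no
  Position 3: "cb" => no
  Position 4: "bc" => no
  Position 5: "cc" => no
  Position 6: "cb" => no
  Position 7: "bc" => no
  Position 8: "cc" => no
  Position 9: "cc" => no
Total occurrences: 0

0


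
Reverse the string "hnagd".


Input: hnagd
Reading characters right to left:
  Position 4: 'd'
  Position 3: 'g'
  Position 2: 'a'
  Position 1: 'n'
  Position 0: 'h'
Reversed: dganh

dganh


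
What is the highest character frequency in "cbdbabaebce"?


Input: cbdbabaebce
Character counts:
  'a': 2
  'b': 4
  'c': 2
  'd': 1
  'e': 2
Maximum frequency: 4

4


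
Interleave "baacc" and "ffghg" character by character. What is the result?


Interleaving "baacc" and "ffghg":
  Position 0: 'b' from first, 'f' from second => "bf"
  Position 1: 'a' from first, 'f' from second => "af"
  Position 2: 'a' from first, 'g' from second => "ag"
  Position 3: 'c' from first, 'h' from second => "ch"
  Position 4: 'c' from first, 'g' from second => "cg"
Result: bfafagchcg

bfafagchcg


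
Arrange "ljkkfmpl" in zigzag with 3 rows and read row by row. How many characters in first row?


Zigzag "ljkkfmpl" into 3 rows:
Placing characters:
  'l' => row 0
  'j' => row 1
  'k' => row 2
  'k' => row 1
  'f' => row 0
  'm' => row 1
  'p' => row 2
  'l' => row 1
Rows:
  Row 0: "lf"
  Row 1: "jkml"
  Row 2: "kp"
First row length: 2

2


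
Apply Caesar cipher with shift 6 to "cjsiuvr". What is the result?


Caesar cipher: shift "cjsiuvr" by 6
  'c' (pos 2) + 6 = pos 8 = 'i'
  'j' (pos 9) + 6 = pos 15 = 'p'
  's' (pos 18) + 6 = pos 24 = 'y'
  'i' (pos 8) + 6 = pos 14 = 'o'
  'u' (pos 20) + 6 = pos 0 = 'a'
  'v' (pos 21) + 6 = pos 1 = 'b'
  'r' (pos 17) + 6 = pos 23 = 'x'
Result: ipyoabx

ipyoabx


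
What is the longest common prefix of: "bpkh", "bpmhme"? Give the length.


Words: bpkh, bpmhme
  Position 0: all 'b' => match
  Position 1: all 'p' => match
  Position 2: ('k', 'm') => mismatch, stop
LCP = "bp" (length 2)

2


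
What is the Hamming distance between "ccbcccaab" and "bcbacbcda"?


Comparing "ccbcccaab" and "bcbacbcda" position by position:
  Position 0: 'c' vs 'b' => differ
  Position 1: 'c' vs 'c' => same
  Position 2: 'b' vs 'b' => same
  Position 3: 'c' vs 'a' => differ
  Position 4: 'c' vs 'c' => same
  Position 5: 'c' vs 'b' => differ
  Position 6: 'a' vs 'c' => differ
  Position 7: 'a' vs 'd' => differ
  Position 8: 'b' vs 'a' => differ
Total differences (Hamming distance): 6

6


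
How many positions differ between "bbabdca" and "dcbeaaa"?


Comparing "bbabdca" and "dcbeaaa" position by position:
  Position 0: 'b' vs 'd' => DIFFER
  Position 1: 'b' vs 'c' => DIFFER
  Position 2: 'a' vs 'b' => DIFFER
  Position 3: 'b' vs 'e' => DIFFER
  Position 4: 'd' vs 'a' => DIFFER
  Position 5: 'c' vs 'a' => DIFFER
  Position 6: 'a' vs 'a' => same
Positions that differ: 6

6


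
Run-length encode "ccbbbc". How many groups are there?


Input: ccbbbc
Scanning for consecutive runs:
  Group 1: 'c' x 2 (positions 0-1)
  Group 2: 'b' x 3 (positions 2-4)
  Group 3: 'c' x 1 (positions 5-5)
Total groups: 3

3


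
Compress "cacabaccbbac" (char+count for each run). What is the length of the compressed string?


Input: cacabaccbbac
Runs:
  'c' x 1 => "c1"
  'a' x 1 => "a1"
  'c' x 1 => "c1"
  'a' x 1 => "a1"
  'b' x 1 => "b1"
  'a' x 1 => "a1"
  'c' x 2 => "c2"
  'b' x 2 => "b2"
  'a' x 1 => "a1"
  'c' x 1 => "c1"
Compressed: "c1a1c1a1b1a1c2b2a1c1"
Compressed length: 20

20


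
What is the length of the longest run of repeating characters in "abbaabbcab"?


Input: "abbaabbcab"
Scanning for longest run:
  Position 1 ('b'): new char, reset run to 1
  Position 2 ('b'): continues run of 'b', length=2
  Position 3 ('a'): new char, reset run to 1
  Position 4 ('a'): continues run of 'a', length=2
  Position 5 ('b'): new char, reset run to 1
  Position 6 ('b'): continues run of 'b', length=2
  Position 7 ('c'): new char, reset run to 1
  Position 8 ('a'): new char, reset run to 1
  Position 9 ('b'): new char, reset run to 1
Longest run: 'b' with length 2

2


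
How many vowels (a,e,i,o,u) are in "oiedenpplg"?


Input: oiedenpplg
Checking each character:
  'o' at position 0: vowel (running total: 1)
  'i' at position 1: vowel (running total: 2)
  'e' at position 2: vowel (running total: 3)
  'd' at position 3: consonant
  'e' at position 4: vowel (running total: 4)
  'n' at position 5: consonant
  'p' at position 6: consonant
  'p' at position 7: consonant
  'l' at position 8: consonant
  'g' at position 9: consonant
Total vowels: 4

4


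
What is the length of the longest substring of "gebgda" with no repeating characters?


Input: "gebgda"
Sliding window (track last position of each char):
  Position 0 ('g'): window [0,0] length 1 -- new best
  Position 1 ('e'): window [0,1] length 2 -- new best
  Position 2 ('b'): window [0,2] length 3 -- new best
  Position 3 ('g'): repeat (last at 0), move window start to 1
  Position 3 ('g'): window [1,3] length 3
  Position 4 ('d'): window [1,4] length 4 -- new best
  Position 5 ('a'): window [1,5] length 5 -- new best
Longest substring with no repeats: "ebgda" with length 5

5


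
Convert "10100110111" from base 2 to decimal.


Input: "10100110111" in base 2
Positional expansion:
  Digit '1' (value 1) x 2^10 = 1024
  Digit '0' (value 0) x 2^9 = 0
  Digit '1' (value 1) x 2^8 = 256
  Digit '0' (value 0) x 2^7 = 0
  Digit '0' (value 0) x 2^6 = 0
  Digit '1' (value 1) x 2^5 = 32
  Digit '1' (value 1) x 2^4 = 16
  Digit '0' (value 0) x 2^3 = 0
  Digit '1' (value 1) x 2^2 = 4
  Digit '1' (value 1) x 2^1 = 2
  Digit '1' (value 1) x 2^0 = 1
Sum = 1335

1335


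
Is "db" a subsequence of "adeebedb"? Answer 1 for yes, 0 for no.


Check if "db" is a subsequence of "adeebedb"
Greedy scan:
  Position 0 ('a'): no match needed
  Position 1 ('d'): matches sub[0] = 'd'
  Position 2 ('e'): no match needed
  Position 3 ('e'): no match needed
  Position 4 ('b'): matches sub[1] = 'b'
  Position 5 ('e'): no match needed
  Position 6 ('d'): no match needed
  Position 7 ('b'): no match needed
All 2 characters matched => is a subsequence

1


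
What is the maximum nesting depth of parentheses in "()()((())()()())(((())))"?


Input: "()()((())()()())(((())))"
Tracking depth:
  Position 0 '(': depth becomes 1
  Position 1 ')': depth becomes 0
  Position 2 '(': depth becomes 1
  Position 3 ')': depth becomes 0
  Position 4 '(': depth becomes 1
  Position 5 '(': depth becomes 2
  Position 6 '(': depth becomes 3
  Position 7 ')': depth becomes 2
  Position 8 ')': depth becomes 1
  Position 9 '(': depth becomes 2
  Position 10 ')': depth becomes 1
  Position 11 '(': depth becomes 2
  Position 12 ')': depth becomes 1
  Position 13 '(': depth becomes 2
  Position 14 ')': depth becomes 1
  Position 15 ')': depth becomes 0
  Position 16 '(': depth becomes 1
  Position 17 '(': depth becomes 2
  Position 18 '(': depth becomes 3
  Position 19 '(': depth becomes 4
  Position 20 ')': depth becomes 3
  Position 21 ')': depth becomes 2
  Position 22 ')': depth becomes 1
  Position 23 ')': depth becomes 0
Maximum depth reached: 4

4


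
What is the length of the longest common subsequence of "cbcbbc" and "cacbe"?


LCS of "cbcbbc" and "cacbe"
DP table:
           c    a    c    b    e
      0    0    0    0    0    0
  c   0    1    1    1    1    1
  b   0    1    1    1    2    2
  c   0    1    1    2    2    2
  b   0    1    1    2    3    3
  b   0    1    1    2    3    3
  c   0    1    1    2    3    3
LCS length = dp[6][5] = 3

3
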